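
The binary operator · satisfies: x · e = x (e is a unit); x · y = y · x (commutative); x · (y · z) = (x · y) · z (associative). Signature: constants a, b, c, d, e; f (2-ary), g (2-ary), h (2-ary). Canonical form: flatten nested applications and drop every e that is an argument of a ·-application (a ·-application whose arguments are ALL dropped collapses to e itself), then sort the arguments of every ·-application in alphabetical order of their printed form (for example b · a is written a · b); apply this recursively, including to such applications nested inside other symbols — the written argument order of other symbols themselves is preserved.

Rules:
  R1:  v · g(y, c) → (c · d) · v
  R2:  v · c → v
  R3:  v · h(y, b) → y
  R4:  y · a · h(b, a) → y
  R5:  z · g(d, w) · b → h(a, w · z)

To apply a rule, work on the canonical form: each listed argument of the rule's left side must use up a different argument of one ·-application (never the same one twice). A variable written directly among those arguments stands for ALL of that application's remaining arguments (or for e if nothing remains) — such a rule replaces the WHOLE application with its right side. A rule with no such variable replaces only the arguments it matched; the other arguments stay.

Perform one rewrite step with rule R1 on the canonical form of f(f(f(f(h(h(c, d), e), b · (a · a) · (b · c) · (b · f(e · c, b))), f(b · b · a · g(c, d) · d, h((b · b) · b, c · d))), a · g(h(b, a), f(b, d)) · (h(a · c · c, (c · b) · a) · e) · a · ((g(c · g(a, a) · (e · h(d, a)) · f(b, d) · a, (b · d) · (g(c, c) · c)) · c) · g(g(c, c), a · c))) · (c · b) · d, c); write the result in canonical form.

Canonical form:  f(b · c · d · f(f(f(h(h(c, d), e), a · a · b · b · b · c · f(c, b)), f(a · b · b · d · g(c, d), h(b · b · b, c · d))), a · a · c · g(a · c · f(b, d) · g(a, a) · h(d, a), b · c · d · g(c, c)) · g(g(c, c), a · c) · g(h(b, a), f(b, d)) · h(a · c · c, a · b · c)), c)
Apply R1:  consuming g(c, c);  v := b · c · d, y := c
Every leftover argument binds to the variable; the entire application is replaced.
Giving:  f(b · c · d · f(f(f(h(h(c, d), e), a · a · b · b · b · c · f(c, b)), f(a · b · b · d · g(c, d), h(b · b · b, c · d))), a · a · c · g(a · c · f(b, d) · g(a, a) · h(d, a), b · c · c · d · d) · g(g(c, c), a · c) · g(h(b, a), f(b, d)) · h(a · c · c, a · b · c)), c)

Answer: f(b · c · d · f(f(f(h(h(c, d), e), a · a · b · b · b · c · f(c, b)), f(a · b · b · d · g(c, d), h(b · b · b, c · d))), a · a · c · g(a · c · f(b, d) · g(a, a) · h(d, a), b · c · c · d · d) · g(g(c, c), a · c) · g(h(b, a), f(b, d)) · h(a · c · c, a · b · c)), c)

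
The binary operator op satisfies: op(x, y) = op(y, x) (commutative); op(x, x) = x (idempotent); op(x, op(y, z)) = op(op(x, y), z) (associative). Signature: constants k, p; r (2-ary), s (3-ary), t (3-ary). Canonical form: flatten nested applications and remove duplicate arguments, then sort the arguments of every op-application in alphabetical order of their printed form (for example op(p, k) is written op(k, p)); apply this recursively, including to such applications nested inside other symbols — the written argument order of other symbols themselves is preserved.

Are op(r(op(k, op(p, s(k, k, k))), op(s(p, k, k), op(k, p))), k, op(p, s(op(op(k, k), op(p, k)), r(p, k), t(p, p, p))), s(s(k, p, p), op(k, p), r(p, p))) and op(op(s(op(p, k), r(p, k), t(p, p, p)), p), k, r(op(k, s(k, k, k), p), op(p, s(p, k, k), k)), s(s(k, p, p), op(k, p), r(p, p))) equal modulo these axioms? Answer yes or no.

Answer: yes — both canonical forms are op(k, p, r(op(k, p, s(k, k, k)), op(k, p, s(p, k, k))), s(op(k, p), r(p, k), t(p, p, p)), s(s(k, p, p), op(k, p), r(p, p)))

Derivation:
Left:  op(r(op(k, op(p, s(k, k, k))), op(s(p, k, k), op(k, p))), k, op(p, s(op(op(k, k), op(p, k)), r(p, k), t(p, p, p))), s(s(k, p, p), op(k, p), r(p, p)))
  Merge nested applications:  op(r(op(k, op(p, s(k, k, k))), op(s(p, k, k), op(k, p))), k, p, s(op(op(k, k), op(p, k)), r(p, k), t(p, p, p)), s(s(k, p, p), op(k, p), r(p, p)))
  Simplify inside:  r(op(k, op(p, s(k, k, k))), op(s(p, k, k), op(k, p)))  →  r(op(k, p, s(k, k, k)), op(k, p, s(p, k, k)))
  Canonicalize subterm:  s(op(op(k, k), op(p, k)), r(p, k), t(p, p, p))  →  s(op(k, p), r(p, k), t(p, p, p))
  Order the arguments:  op(k, p, r(op(k, p, s(k, k, k)), op(k, p, s(p, k, k))), s(op(k, p), r(p, k), t(p, p, p)), s(s(k, p, p), op(k, p), r(p, p)))
Right:  op(op(s(op(p, k), r(p, k), t(p, p, p)), p), k, r(op(k, s(k, k, k), p), op(p, s(p, k, k), k)), s(s(k, p, p), op(k, p), r(p, p)))
  Merge nested applications:  op(s(op(p, k), r(p, k), t(p, p, p)), p, k, r(op(k, s(k, k, k), p), op(p, s(p, k, k), k)), s(s(k, p, p), op(k, p), r(p, p)))
  Canonicalize subterm:  s(op(p, k), r(p, k), t(p, p, p))  →  s(op(k, p), r(p, k), t(p, p, p))
  Inside:  r(op(k, s(k, k, k), p), op(p, s(p, k, k), k))  →  r(op(k, p, s(k, k, k)), op(k, p, s(p, k, k)))
  Sort:  op(k, p, r(op(k, p, s(k, k, k)), op(k, p, s(p, k, k))), s(op(k, p), r(p, k), t(p, p, p)), s(s(k, p, p), op(k, p), r(p, p)))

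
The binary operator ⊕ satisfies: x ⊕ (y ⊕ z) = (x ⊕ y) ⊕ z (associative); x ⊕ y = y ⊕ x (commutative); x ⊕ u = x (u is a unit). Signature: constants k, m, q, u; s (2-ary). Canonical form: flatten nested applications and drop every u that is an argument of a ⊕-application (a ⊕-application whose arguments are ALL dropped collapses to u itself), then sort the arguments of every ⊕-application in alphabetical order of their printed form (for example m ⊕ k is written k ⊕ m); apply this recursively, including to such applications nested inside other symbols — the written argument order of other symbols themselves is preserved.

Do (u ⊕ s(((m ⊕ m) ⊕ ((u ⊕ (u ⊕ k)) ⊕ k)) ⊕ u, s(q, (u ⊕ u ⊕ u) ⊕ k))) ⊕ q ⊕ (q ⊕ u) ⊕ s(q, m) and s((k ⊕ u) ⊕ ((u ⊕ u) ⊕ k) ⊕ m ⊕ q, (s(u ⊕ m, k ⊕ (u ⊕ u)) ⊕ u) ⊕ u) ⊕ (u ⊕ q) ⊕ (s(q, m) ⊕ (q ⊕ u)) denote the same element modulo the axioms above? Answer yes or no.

Answer: no — q ⊕ q ⊕ s(k ⊕ k ⊕ m ⊕ m, s(q, k)) ⊕ s(q, m) vs q ⊕ q ⊕ s(k ⊕ k ⊕ m ⊕ q, s(m, k)) ⊕ s(q, m)

Derivation:
Left:  (u ⊕ s(((m ⊕ m) ⊕ ((u ⊕ (u ⊕ k)) ⊕ k)) ⊕ u, s(q, (u ⊕ u ⊕ u) ⊕ k))) ⊕ q ⊕ (q ⊕ u) ⊕ s(q, m)
  Un-nest:  u ⊕ s(((m ⊕ m) ⊕ ((u ⊕ (u ⊕ k)) ⊕ k)) ⊕ u, s(q, (u ⊕ u ⊕ u) ⊕ k)) ⊕ q ⊕ q ⊕ u ⊕ s(q, m)
  Inside:  s(((m ⊕ m) ⊕ ((u ⊕ (u ⊕ k)) ⊕ k)) ⊕ u, s(q, (u ⊕ u ⊕ u) ⊕ k))  →  s(k ⊕ k ⊕ m ⊕ m, s(q, k))
  Unit:  drop u (×2)
  Sort arguments:  q ⊕ q ⊕ s(k ⊕ k ⊕ m ⊕ m, s(q, k)) ⊕ s(q, m)
Right:  s((k ⊕ u) ⊕ ((u ⊕ u) ⊕ k) ⊕ m ⊕ q, (s(u ⊕ m, k ⊕ (u ⊕ u)) ⊕ u) ⊕ u) ⊕ (u ⊕ q) ⊕ (s(q, m) ⊕ (q ⊕ u))
  Flatten:  s((k ⊕ u) ⊕ ((u ⊕ u) ⊕ k) ⊕ m ⊕ q, (s(u ⊕ m, k ⊕ (u ⊕ u)) ⊕ u) ⊕ u) ⊕ u ⊕ q ⊕ s(q, m) ⊕ q ⊕ u
  Inside:  s((k ⊕ u) ⊕ ((u ⊕ u) ⊕ k) ⊕ m ⊕ q, (s(u ⊕ m, k ⊕ (u ⊕ u)) ⊕ u) ⊕ u)  →  s(k ⊕ k ⊕ m ⊕ q, s(m, k))
  Unit:  drop u (×2)
  Sort:  q ⊕ q ⊕ s(k ⊕ k ⊕ m ⊕ q, s(m, k)) ⊕ s(q, m)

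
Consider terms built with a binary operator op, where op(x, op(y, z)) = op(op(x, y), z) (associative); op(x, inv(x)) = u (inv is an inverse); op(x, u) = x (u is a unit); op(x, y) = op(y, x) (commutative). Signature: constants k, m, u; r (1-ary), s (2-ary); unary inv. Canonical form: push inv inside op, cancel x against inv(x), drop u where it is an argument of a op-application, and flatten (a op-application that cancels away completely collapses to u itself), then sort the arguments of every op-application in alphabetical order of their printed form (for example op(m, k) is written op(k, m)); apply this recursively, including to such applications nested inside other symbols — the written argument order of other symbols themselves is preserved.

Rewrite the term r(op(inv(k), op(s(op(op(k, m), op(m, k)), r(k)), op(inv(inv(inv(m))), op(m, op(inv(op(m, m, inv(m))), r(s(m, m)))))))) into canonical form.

Descend into:  op(inv(k), op(s(op(op(k, m), op(m, k)), r(k)), op(inv(inv(inv(m))), op(m, op(inv(op(m, m, inv(m))), r(s(m, m)))))))
Push inv inside:  distribute inv over op and collapse double inv
Combine occurrences:  op(inv(k), s(op(k, k, m, m), r(k)), inv(m), r(s(m, m)))
Sort:  op(inv(k), inv(m), r(s(m, m)), s(op(k, k, m, m), r(k)))
Put back:  r(op(inv(k), inv(m), r(s(m, m)), s(op(k, k, m, m), r(k))))

Answer: r(op(inv(k), inv(m), r(s(m, m)), s(op(k, k, m, m), r(k))))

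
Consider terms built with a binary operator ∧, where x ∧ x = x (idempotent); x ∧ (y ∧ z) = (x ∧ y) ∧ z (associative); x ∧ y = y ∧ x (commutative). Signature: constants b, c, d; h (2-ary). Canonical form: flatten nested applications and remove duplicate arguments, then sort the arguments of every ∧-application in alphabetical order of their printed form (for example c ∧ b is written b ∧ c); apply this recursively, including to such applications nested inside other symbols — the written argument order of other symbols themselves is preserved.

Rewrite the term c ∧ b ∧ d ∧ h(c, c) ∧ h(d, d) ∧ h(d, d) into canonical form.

Deduplicate:  drop duplicate h(d, d)
Order the arguments:  b ∧ c ∧ d ∧ h(c, c) ∧ h(d, d)

Answer: b ∧ c ∧ d ∧ h(c, c) ∧ h(d, d)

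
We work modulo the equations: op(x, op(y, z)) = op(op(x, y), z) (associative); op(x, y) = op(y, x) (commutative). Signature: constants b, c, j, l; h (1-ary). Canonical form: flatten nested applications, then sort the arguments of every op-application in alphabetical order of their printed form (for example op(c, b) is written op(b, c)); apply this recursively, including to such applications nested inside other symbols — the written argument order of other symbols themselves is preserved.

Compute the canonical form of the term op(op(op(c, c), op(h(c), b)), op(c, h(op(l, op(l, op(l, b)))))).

Answer: op(b, c, c, c, h(c), h(op(b, l, l, l)))

Derivation:
Merge nested applications:  op(c, c, h(c), b, c, h(op(l, op(l, op(l, b)))))
Canonicalize subterm:  h(op(l, op(l, op(l, b))))  →  h(op(b, l, l, l))
Order the arguments:  op(b, c, c, c, h(c), h(op(b, l, l, l)))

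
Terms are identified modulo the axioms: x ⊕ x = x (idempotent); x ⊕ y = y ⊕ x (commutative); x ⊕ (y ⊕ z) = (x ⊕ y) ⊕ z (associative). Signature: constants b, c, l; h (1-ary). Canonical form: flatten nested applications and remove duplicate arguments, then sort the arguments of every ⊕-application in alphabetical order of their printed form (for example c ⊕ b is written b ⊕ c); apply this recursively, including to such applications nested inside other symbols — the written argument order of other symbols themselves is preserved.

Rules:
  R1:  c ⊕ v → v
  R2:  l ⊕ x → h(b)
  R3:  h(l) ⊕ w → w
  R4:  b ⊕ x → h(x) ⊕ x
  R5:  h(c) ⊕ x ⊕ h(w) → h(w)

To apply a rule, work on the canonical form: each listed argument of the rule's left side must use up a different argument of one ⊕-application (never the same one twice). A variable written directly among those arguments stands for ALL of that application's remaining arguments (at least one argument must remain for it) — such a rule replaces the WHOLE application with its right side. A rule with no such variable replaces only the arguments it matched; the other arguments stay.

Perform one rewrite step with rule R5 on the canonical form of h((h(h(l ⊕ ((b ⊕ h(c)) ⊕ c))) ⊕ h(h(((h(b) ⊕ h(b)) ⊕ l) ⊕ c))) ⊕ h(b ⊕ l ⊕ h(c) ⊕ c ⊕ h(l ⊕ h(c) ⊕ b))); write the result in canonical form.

Canonical form:  h(h(b ⊕ c ⊕ h(b ⊕ h(c) ⊕ l) ⊕ h(c) ⊕ l) ⊕ h(h(b ⊕ c ⊕ h(c) ⊕ l)) ⊕ h(h(c ⊕ h(b) ⊕ l)))
Apply R5:  consuming h(b ⊕ h(c) ⊕ l), h(c);  w := b ⊕ h(c) ⊕ l, x := b ⊕ c ⊕ l
The variable takes the whole remainder — replace the entire application.
Result:  h(h(h(b ⊕ c ⊕ h(c) ⊕ l)) ⊕ h(h(b ⊕ h(c) ⊕ l)) ⊕ h(h(c ⊕ h(b) ⊕ l)))

Answer: h(h(h(b ⊕ c ⊕ h(c) ⊕ l)) ⊕ h(h(b ⊕ h(c) ⊕ l)) ⊕ h(h(c ⊕ h(b) ⊕ l)))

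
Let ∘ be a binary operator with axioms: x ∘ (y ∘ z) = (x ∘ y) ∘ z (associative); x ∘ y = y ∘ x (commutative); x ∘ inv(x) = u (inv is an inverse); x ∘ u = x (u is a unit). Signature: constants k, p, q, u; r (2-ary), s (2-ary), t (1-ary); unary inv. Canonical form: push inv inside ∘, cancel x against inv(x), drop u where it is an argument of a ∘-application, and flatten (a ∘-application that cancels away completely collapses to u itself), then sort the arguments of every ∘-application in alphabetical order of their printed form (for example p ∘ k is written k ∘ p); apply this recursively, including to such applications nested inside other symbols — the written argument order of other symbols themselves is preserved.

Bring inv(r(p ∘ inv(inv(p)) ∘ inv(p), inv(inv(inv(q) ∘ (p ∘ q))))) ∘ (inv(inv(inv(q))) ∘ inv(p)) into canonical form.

Push inv inside:  distribute inv over ∘ and collapse double inv
Collect terms:  inv(r(p, p)) ∘ inv(q) ∘ inv(p)
Sort arguments:  inv(p) ∘ inv(q) ∘ inv(r(p, p))

Answer: inv(p) ∘ inv(q) ∘ inv(r(p, p))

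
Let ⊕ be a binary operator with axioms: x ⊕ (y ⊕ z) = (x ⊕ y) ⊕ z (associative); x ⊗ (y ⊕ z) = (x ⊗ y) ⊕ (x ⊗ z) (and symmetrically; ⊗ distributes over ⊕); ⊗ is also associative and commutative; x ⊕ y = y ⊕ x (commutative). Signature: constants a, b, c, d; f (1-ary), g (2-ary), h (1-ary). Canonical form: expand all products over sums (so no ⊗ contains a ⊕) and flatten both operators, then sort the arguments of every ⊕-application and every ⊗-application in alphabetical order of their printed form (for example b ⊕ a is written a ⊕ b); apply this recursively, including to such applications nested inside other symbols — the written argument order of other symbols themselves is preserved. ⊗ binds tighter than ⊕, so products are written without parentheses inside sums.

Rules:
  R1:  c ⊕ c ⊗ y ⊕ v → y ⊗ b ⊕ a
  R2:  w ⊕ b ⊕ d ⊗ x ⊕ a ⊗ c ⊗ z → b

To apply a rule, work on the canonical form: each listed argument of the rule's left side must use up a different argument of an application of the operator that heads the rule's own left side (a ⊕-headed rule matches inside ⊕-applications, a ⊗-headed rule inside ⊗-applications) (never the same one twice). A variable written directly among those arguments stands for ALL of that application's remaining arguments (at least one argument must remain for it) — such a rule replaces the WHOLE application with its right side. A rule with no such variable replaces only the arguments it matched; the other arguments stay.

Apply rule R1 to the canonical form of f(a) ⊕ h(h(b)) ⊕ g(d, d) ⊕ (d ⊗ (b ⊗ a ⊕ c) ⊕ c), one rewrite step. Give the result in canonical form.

Answer: a ⊕ b ⊗ d

Derivation:
Canonical form:  a ⊗ b ⊗ d ⊕ c ⊕ c ⊗ d ⊕ f(a) ⊕ g(d, d) ⊕ h(h(b))
Apply R1:  consuming c, c ⊗ d;  v := a ⊗ b ⊗ d ⊕ f(a) ⊕ g(d, d) ⊕ h(h(b)), y := d
The variable takes the whole remainder — replace the entire application.
Giving:  a ⊕ b ⊗ d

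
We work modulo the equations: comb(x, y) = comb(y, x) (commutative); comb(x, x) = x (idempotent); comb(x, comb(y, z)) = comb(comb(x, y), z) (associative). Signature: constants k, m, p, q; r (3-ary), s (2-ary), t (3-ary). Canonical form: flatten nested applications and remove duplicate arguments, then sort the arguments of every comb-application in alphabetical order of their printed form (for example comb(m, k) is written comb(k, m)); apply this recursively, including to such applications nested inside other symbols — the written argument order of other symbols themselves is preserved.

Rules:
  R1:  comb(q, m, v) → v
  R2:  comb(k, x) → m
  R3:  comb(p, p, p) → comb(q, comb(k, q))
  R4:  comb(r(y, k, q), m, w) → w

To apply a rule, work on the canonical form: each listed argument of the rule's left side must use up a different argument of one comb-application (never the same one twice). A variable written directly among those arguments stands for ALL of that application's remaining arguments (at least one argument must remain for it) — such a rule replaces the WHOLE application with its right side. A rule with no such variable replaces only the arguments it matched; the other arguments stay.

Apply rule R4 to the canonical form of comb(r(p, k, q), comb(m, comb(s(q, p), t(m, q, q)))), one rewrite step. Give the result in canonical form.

Answer: comb(s(q, p), t(m, q, q))

Derivation:
Canonical form:  comb(m, r(p, k, q), s(q, p), t(m, q, q))
Match R4:  consume m, r(p, k, q);  w := comb(s(q, p), t(m, q, q)), y := p
Every leftover argument binds to the variable; the entire application is replaced.
New term:  comb(s(q, p), t(m, q, q))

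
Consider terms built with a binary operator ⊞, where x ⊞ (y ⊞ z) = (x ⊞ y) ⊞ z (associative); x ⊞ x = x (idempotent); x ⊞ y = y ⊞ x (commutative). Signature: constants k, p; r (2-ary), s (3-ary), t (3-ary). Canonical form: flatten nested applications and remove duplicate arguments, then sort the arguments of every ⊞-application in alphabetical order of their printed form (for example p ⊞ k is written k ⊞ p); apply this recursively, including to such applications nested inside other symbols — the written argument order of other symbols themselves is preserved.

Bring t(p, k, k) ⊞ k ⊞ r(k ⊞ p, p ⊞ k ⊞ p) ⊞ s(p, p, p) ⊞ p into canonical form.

Inside:  r(k ⊞ p, p ⊞ k ⊞ p)  →  r(k ⊞ p, k ⊞ p)
Order the arguments:  k ⊞ p ⊞ r(k ⊞ p, k ⊞ p) ⊞ s(p, p, p) ⊞ t(p, k, k)

Answer: k ⊞ p ⊞ r(k ⊞ p, k ⊞ p) ⊞ s(p, p, p) ⊞ t(p, k, k)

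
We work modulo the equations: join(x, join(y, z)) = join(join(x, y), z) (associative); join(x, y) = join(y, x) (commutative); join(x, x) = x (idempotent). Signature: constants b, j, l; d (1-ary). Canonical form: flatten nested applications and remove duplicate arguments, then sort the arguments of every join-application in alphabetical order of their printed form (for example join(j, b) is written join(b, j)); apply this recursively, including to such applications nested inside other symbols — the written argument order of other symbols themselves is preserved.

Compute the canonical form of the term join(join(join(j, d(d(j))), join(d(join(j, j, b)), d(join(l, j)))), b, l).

Flatten:  join(j, d(d(j)), d(join(j, j, b)), d(join(l, j)), b, l)
Inside:  d(join(j, j, b))  →  d(join(b, j))
Inside:  d(join(l, j))  →  d(join(j, l))
Sort:  join(b, d(d(j)), d(join(b, j)), d(join(j, l)), j, l)

Answer: join(b, d(d(j)), d(join(b, j)), d(join(j, l)), j, l)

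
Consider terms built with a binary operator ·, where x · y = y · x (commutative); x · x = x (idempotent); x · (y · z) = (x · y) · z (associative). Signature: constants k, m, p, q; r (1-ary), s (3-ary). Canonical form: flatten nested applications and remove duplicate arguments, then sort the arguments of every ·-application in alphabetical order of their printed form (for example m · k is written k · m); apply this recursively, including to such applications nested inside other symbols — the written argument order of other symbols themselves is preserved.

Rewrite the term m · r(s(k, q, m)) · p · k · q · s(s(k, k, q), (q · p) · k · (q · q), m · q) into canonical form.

Canonicalize subterm:  s(s(k, k, q), (q · p) · k · (q · q), m · q)  →  s(s(k, k, q), k · p · q, m · q)
Order the arguments:  k · m · p · q · r(s(k, q, m)) · s(s(k, k, q), k · p · q, m · q)

Answer: k · m · p · q · r(s(k, q, m)) · s(s(k, k, q), k · p · q, m · q)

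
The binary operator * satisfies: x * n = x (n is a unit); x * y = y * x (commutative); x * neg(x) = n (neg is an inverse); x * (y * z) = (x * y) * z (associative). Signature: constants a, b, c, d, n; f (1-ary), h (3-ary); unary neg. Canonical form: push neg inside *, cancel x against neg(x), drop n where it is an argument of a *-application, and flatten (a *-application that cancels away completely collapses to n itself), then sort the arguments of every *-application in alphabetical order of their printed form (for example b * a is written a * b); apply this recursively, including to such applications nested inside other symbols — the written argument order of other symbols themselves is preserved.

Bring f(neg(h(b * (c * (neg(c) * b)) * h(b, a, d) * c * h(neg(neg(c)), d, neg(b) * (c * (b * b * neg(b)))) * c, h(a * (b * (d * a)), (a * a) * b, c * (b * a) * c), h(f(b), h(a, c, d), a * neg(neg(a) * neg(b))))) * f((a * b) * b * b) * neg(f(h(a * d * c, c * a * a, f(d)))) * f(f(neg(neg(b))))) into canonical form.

Descend into:  neg(h(b * (c * (neg(c) * b)) * h(b, a, d) * c * h(neg(neg(c)), d, neg(b) * (c * (b * b * neg(b)))) * c, h(a * (b * (d * a)), (a * a) * b, c * (b * a) * c), h(f(b), h(a, c, d), a * neg(neg(a) * neg(b))))) * f((a * b) * b * b) * neg(f(h(a * d * c, c * a * a, f(d)))) * f(f(neg(neg(b))))
Push neg inside:  distribute neg over * and collapse double neg
Collect:  neg(h(b * b * c * c * h(b, a, d) * h(c, d, c), h(a * a * b * d, a * a * b, a * b * c * c), h(f(b), h(a, c, d), a * a * b))) * f(a * b * b * b) * neg(f(h(a * c * d, a * a * c, f(d)))) * f(f(b))
Order the arguments:  f(a * b * b * b) * f(f(b)) * neg(f(h(a * c * d, a * a * c, f(d)))) * neg(h(b * b * c * c * h(b, a, d) * h(c, d, c), h(a * a * b * d, a * a * b, a * b * c * c), h(f(b), h(a, c, d), a * a * b)))
Put back:  f(f(a * b * b * b) * f(f(b)) * neg(f(h(a * c * d, a * a * c, f(d)))) * neg(h(b * b * c * c * h(b, a, d) * h(c, d, c), h(a * a * b * d, a * a * b, a * b * c * c), h(f(b), h(a, c, d), a * a * b))))

Answer: f(f(a * b * b * b) * f(f(b)) * neg(f(h(a * c * d, a * a * c, f(d)))) * neg(h(b * b * c * c * h(b, a, d) * h(c, d, c), h(a * a * b * d, a * a * b, a * b * c * c), h(f(b), h(a, c, d), a * a * b))))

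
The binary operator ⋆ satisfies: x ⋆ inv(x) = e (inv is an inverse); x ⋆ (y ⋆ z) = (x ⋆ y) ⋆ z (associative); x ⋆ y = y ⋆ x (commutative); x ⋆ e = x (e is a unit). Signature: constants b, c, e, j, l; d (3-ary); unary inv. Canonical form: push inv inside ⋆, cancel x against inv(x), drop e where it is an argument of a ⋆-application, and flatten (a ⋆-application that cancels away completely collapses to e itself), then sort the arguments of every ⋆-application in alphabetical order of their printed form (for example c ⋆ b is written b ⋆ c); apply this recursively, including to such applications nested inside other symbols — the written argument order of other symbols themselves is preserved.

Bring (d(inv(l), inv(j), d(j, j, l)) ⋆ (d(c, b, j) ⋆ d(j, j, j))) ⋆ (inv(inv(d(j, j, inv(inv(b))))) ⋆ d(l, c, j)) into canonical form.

Push inv inside:  distribute inv over ⋆ and collapse double inv
Collect terms:  d(inv(l), inv(j), d(j, j, l)) ⋆ d(c, b, j) ⋆ d(j, j, j) ⋆ d(j, j, b) ⋆ d(l, c, j)
Sort:  d(c, b, j) ⋆ d(inv(l), inv(j), d(j, j, l)) ⋆ d(j, j, b) ⋆ d(j, j, j) ⋆ d(l, c, j)

Answer: d(c, b, j) ⋆ d(inv(l), inv(j), d(j, j, l)) ⋆ d(j, j, b) ⋆ d(j, j, j) ⋆ d(l, c, j)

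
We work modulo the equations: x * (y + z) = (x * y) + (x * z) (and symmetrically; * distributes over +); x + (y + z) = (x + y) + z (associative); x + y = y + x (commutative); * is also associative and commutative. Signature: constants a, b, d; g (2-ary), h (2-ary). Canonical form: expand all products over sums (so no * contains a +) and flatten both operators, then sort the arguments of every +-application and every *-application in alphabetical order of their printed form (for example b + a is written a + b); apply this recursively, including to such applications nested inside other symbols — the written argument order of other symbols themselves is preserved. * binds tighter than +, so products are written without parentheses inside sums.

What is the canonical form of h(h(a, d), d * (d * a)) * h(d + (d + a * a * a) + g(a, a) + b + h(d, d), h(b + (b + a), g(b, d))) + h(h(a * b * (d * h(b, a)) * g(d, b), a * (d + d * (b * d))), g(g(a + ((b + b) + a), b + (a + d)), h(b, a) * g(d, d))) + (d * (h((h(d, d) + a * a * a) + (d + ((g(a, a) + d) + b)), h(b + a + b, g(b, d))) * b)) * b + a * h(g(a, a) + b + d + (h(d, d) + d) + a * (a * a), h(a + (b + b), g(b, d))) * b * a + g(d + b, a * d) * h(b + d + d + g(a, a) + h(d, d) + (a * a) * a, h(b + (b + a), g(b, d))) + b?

Answer: a * a * b * h(a * a * a + b + d + d + g(a, a) + h(d, d), h(a + b + b, g(b, d))) + b + b * b * d * h(a * a * a + b + d + d + g(a, a) + h(d, d), h(a + b + b, g(b, d))) + g(b + d, a * d) * h(a * a * a + b + d + d + g(a, a) + h(d, d), h(a + b + b, g(b, d))) + h(a * a * a + b + d + d + g(a, a) + h(d, d), h(a + b + b, g(b, d))) * h(h(a, d), a * d * d) + h(h(a * b * d * g(d, b) * h(b, a), a * b * d * d + a * d), g(g(a + a + b + b, a + b + d), g(d, d) * h(b, a)))

Derivation:
Expand products over sums:  h(a * a * a + b + d + d + g(a, a) + h(d, d), h(a + b + b, g(b, d))) * h(h(a, d), a * d * d) + h(h(a * b * d * g(d, b) * h(b, a), a * b * d * d + a * d), g(g(a + a + b + b, a + b + d), g(d, d) * h(b, a))) + b * b * d * h(a * a * a + b + d + d + g(a, a) + h(d, d), h(a + b + b, g(b, d))) + a * a * b * h(a * a * a + b + d + d + g(a, a) + h(d, d), h(a + b + b, g(b, d))) + g(b + d, a * d) * h(a * a * a + b + d + d + g(a, a) + h(d, d), h(a + b + b, g(b, d))) + b
Sort arguments:  a * a * b * h(a * a * a + b + d + d + g(a, a) + h(d, d), h(a + b + b, g(b, d))) + b + b * b * d * h(a * a * a + b + d + d + g(a, a) + h(d, d), h(a + b + b, g(b, d))) + g(b + d, a * d) * h(a * a * a + b + d + d + g(a, a) + h(d, d), h(a + b + b, g(b, d))) + h(a * a * a + b + d + d + g(a, a) + h(d, d), h(a + b + b, g(b, d))) * h(h(a, d), a * d * d) + h(h(a * b * d * g(d, b) * h(b, a), a * b * d * d + a * d), g(g(a + a + b + b, a + b + d), g(d, d) * h(b, a)))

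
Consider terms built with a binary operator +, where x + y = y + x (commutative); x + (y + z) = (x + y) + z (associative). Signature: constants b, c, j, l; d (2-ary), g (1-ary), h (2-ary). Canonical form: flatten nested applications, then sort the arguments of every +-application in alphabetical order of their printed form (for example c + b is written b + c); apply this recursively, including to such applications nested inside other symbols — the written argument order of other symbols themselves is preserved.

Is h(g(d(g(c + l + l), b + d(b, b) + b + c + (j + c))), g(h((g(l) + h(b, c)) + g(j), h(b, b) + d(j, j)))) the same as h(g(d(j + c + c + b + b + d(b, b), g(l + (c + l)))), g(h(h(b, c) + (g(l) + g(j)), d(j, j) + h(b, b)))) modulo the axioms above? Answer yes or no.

Answer: no — h(g(d(g(c + l + l), b + b + c + c + d(b, b) + j)), g(h(g(j) + g(l) + h(b, c), d(j, j) + h(b, b)))) vs h(g(d(b + b + c + c + d(b, b) + j, g(c + l + l))), g(h(g(j) + g(l) + h(b, c), d(j, j) + h(b, b))))

Derivation:
Left:  h(g(d(g(c + l + l), b + d(b, b) + b + c + (j + c))), g(h((g(l) + h(b, c)) + g(j), h(b, b) + d(j, j))))
  Focus inside:  b + d(b, b) + b + c + (j + c)
  Merge nested applications:  b + d(b, b) + b + c + j + c
  Sort arguments:  b + b + c + c + d(b, b) + j
  Reassemble:  h(g(d(g(c + l + l), b + b + c + c + d(b, b) + j)), g(h(g(j) + g(l) + h(b, c), d(j, j) + h(b, b))))
Right:  h(g(d(j + c + c + b + b + d(b, b), g(l + (c + l)))), g(h(h(b, c) + (g(l) + g(j)), d(j, j) + h(b, b))))
  Work inside:  h(b, c) + (g(l) + g(j))
  Merge nested applications:  h(b, c) + g(l) + g(j)
  Order the arguments:  g(j) + g(l) + h(b, c)
  Put back:  h(g(d(b + b + c + c + d(b, b) + j, g(c + l + l))), g(h(g(j) + g(l) + h(b, c), d(j, j) + h(b, b))))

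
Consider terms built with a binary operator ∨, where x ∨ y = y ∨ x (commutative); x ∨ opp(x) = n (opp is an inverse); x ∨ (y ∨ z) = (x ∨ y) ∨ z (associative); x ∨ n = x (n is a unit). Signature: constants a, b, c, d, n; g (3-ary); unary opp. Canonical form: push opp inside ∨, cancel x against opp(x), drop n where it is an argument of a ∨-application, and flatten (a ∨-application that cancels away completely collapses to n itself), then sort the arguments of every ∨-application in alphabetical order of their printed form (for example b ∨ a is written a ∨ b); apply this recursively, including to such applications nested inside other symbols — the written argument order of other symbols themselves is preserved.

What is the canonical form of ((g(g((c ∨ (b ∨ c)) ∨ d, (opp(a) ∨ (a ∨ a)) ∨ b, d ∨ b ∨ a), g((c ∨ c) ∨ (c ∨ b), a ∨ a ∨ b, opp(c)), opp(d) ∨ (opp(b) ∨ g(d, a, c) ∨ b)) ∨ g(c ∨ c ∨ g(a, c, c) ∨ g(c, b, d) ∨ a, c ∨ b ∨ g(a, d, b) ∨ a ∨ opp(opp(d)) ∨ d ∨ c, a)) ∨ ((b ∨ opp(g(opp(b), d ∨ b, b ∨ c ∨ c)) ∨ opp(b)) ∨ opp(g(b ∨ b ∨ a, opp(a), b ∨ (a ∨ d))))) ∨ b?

Push opp inside:  distribute opp over ∨ and collapse double opp
Combine occurrences:  g(g(b ∨ c ∨ c ∨ d, a ∨ b, a ∨ b ∨ d), g(b ∨ c ∨ c ∨ c, a ∨ a ∨ b, opp(c)), g(d, a, c) ∨ opp(d)) ∨ g(a ∨ c ∨ c ∨ g(a, c, c) ∨ g(c, b, d), a ∨ b ∨ c ∨ c ∨ d ∨ d ∨ g(a, d, b), a) ∨ b ∨ opp(g(opp(b), b ∨ d, b ∨ c ∨ c)) ∨ opp(g(a ∨ b ∨ b, opp(a), a ∨ b ∨ d))
Sort:  b ∨ g(a ∨ c ∨ c ∨ g(a, c, c) ∨ g(c, b, d), a ∨ b ∨ c ∨ c ∨ d ∨ d ∨ g(a, d, b), a) ∨ g(g(b ∨ c ∨ c ∨ d, a ∨ b, a ∨ b ∨ d), g(b ∨ c ∨ c ∨ c, a ∨ a ∨ b, opp(c)), g(d, a, c) ∨ opp(d)) ∨ opp(g(a ∨ b ∨ b, opp(a), a ∨ b ∨ d)) ∨ opp(g(opp(b), b ∨ d, b ∨ c ∨ c))

Answer: b ∨ g(a ∨ c ∨ c ∨ g(a, c, c) ∨ g(c, b, d), a ∨ b ∨ c ∨ c ∨ d ∨ d ∨ g(a, d, b), a) ∨ g(g(b ∨ c ∨ c ∨ d, a ∨ b, a ∨ b ∨ d), g(b ∨ c ∨ c ∨ c, a ∨ a ∨ b, opp(c)), g(d, a, c) ∨ opp(d)) ∨ opp(g(a ∨ b ∨ b, opp(a), a ∨ b ∨ d)) ∨ opp(g(opp(b), b ∨ d, b ∨ c ∨ c))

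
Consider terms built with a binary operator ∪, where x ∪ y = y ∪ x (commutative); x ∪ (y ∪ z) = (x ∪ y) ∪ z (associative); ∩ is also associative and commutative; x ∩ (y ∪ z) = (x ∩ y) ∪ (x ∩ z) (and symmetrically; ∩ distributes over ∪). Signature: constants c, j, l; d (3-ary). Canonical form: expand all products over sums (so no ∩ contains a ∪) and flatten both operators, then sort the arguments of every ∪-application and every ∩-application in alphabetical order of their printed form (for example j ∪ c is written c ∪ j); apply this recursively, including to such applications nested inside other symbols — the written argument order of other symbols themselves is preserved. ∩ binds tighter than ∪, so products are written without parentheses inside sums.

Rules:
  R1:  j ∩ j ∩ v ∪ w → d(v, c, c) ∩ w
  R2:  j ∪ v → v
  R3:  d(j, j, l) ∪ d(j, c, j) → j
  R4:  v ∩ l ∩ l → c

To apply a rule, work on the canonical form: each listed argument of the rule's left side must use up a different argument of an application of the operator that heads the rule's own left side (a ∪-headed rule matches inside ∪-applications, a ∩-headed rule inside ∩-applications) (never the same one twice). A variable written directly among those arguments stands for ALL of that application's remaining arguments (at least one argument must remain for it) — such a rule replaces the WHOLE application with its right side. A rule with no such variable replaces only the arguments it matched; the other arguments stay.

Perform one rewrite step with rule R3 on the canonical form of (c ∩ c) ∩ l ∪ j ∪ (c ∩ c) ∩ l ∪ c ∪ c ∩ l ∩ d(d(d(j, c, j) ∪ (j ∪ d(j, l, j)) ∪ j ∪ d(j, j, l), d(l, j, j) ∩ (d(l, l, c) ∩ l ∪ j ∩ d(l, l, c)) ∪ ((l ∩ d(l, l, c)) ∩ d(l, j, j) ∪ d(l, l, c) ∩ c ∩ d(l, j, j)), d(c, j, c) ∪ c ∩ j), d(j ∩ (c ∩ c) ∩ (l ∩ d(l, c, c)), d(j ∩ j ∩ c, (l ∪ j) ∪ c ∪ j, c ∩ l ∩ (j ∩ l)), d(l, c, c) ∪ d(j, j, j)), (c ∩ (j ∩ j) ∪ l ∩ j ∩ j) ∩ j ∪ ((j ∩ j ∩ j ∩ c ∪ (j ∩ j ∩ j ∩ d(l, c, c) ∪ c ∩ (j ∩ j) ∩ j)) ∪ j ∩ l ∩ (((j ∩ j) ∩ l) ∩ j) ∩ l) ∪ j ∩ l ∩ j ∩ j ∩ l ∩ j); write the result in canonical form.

Canonical form:  c ∪ c ∩ c ∩ l ∪ c ∩ c ∩ l ∪ c ∩ d(d(d(j, c, j) ∪ d(j, j, l) ∪ d(j, l, j) ∪ j ∪ j, c ∩ d(l, j, j) ∩ d(l, l, c) ∪ d(l, j, j) ∩ d(l, l, c) ∩ j ∪ d(l, j, j) ∩ d(l, l, c) ∩ l ∪ d(l, j, j) ∩ d(l, l, c) ∩ l, c ∩ j ∪ d(c, j, c)), d(c ∩ c ∩ d(l, c, c) ∩ j ∩ l, d(c ∩ j ∩ j, c ∪ j ∪ j ∪ l, c ∩ j ∩ l ∩ l), d(j, j, j) ∪ d(l, c, c)), c ∩ j ∩ j ∩ j ∪ c ∩ j ∩ j ∩ j ∪ c ∩ j ∩ j ∩ j ∪ d(l, c, c) ∩ j ∩ j ∩ j ∪ j ∩ j ∩ j ∩ j ∩ l ∩ l ∪ j ∩ j ∩ j ∩ j ∩ l ∩ l ∩ l ∪ j ∩ j ∩ j ∩ l) ∩ l ∪ j
Apply R3:  consuming d(j, c, j), d(j, j, l)
New term:  c ∪ c ∩ c ∩ l ∪ c ∩ c ∩ l ∪ c ∩ d(d(d(j, l, j) ∪ j ∪ j ∪ j, c ∩ d(l, j, j) ∩ d(l, l, c) ∪ d(l, j, j) ∩ d(l, l, c) ∩ j ∪ d(l, j, j) ∩ d(l, l, c) ∩ l ∪ d(l, j, j) ∩ d(l, l, c) ∩ l, c ∩ j ∪ d(c, j, c)), d(c ∩ c ∩ d(l, c, c) ∩ j ∩ l, d(c ∩ j ∩ j, c ∪ j ∪ j ∪ l, c ∩ j ∩ l ∩ l), d(j, j, j) ∪ d(l, c, c)), c ∩ j ∩ j ∩ j ∪ c ∩ j ∩ j ∩ j ∪ c ∩ j ∩ j ∩ j ∪ d(l, c, c) ∩ j ∩ j ∩ j ∪ j ∩ j ∩ j ∩ j ∩ l ∩ l ∪ j ∩ j ∩ j ∩ j ∩ l ∩ l ∩ l ∪ j ∩ j ∩ j ∩ l) ∩ l ∪ j

Answer: c ∪ c ∩ c ∩ l ∪ c ∩ c ∩ l ∪ c ∩ d(d(d(j, l, j) ∪ j ∪ j ∪ j, c ∩ d(l, j, j) ∩ d(l, l, c) ∪ d(l, j, j) ∩ d(l, l, c) ∩ j ∪ d(l, j, j) ∩ d(l, l, c) ∩ l ∪ d(l, j, j) ∩ d(l, l, c) ∩ l, c ∩ j ∪ d(c, j, c)), d(c ∩ c ∩ d(l, c, c) ∩ j ∩ l, d(c ∩ j ∩ j, c ∪ j ∪ j ∪ l, c ∩ j ∩ l ∩ l), d(j, j, j) ∪ d(l, c, c)), c ∩ j ∩ j ∩ j ∪ c ∩ j ∩ j ∩ j ∪ c ∩ j ∩ j ∩ j ∪ d(l, c, c) ∩ j ∩ j ∩ j ∪ j ∩ j ∩ j ∩ j ∩ l ∩ l ∪ j ∩ j ∩ j ∩ j ∩ l ∩ l ∩ l ∪ j ∩ j ∩ j ∩ l) ∩ l ∪ j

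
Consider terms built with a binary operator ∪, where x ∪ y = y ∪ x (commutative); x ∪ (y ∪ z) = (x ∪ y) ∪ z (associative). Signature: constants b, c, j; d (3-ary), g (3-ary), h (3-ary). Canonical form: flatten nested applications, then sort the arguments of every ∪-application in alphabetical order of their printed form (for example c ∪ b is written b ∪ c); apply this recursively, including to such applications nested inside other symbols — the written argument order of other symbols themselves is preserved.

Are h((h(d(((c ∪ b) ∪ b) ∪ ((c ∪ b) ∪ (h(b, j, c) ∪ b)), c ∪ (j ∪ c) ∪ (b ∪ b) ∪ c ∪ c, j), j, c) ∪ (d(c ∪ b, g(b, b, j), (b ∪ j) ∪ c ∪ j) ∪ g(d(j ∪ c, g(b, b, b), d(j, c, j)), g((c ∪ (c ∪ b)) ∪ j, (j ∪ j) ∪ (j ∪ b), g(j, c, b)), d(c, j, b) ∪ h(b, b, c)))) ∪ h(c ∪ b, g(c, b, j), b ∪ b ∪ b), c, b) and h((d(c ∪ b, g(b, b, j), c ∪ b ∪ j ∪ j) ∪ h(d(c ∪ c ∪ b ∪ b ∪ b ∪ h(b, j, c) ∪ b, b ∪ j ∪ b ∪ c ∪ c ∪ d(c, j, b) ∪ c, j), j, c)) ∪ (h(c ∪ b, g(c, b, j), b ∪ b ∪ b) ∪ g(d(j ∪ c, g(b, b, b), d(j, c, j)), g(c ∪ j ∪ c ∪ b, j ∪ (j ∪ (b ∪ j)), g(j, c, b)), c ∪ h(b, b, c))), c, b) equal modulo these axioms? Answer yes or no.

Answer: no — h(d(b ∪ c, g(b, b, j), b ∪ c ∪ j ∪ j) ∪ g(d(c ∪ j, g(b, b, b), d(j, c, j)), g(b ∪ c ∪ c ∪ j, b ∪ j ∪ j ∪ j, g(j, c, b)), d(c, j, b) ∪ h(b, b, c)) ∪ h(b ∪ c, g(c, b, j), b ∪ b ∪ b) ∪ h(d(b ∪ b ∪ b ∪ b ∪ c ∪ c ∪ h(b, j, c), b ∪ b ∪ c ∪ c ∪ c ∪ c ∪ j, j), j, c), c, b) vs h(d(b ∪ c, g(b, b, j), b ∪ c ∪ j ∪ j) ∪ g(d(c ∪ j, g(b, b, b), d(j, c, j)), g(b ∪ c ∪ c ∪ j, b ∪ j ∪ j ∪ j, g(j, c, b)), c ∪ h(b, b, c)) ∪ h(b ∪ c, g(c, b, j), b ∪ b ∪ b) ∪ h(d(b ∪ b ∪ b ∪ b ∪ c ∪ c ∪ h(b, j, c), b ∪ b ∪ c ∪ c ∪ c ∪ d(c, j, b) ∪ j, j), j, c), c, b)

Derivation:
Left:  h((h(d(((c ∪ b) ∪ b) ∪ ((c ∪ b) ∪ (h(b, j, c) ∪ b)), c ∪ (j ∪ c) ∪ (b ∪ b) ∪ c ∪ c, j), j, c) ∪ (d(c ∪ b, g(b, b, j), (b ∪ j) ∪ c ∪ j) ∪ g(d(j ∪ c, g(b, b, b), d(j, c, j)), g((c ∪ (c ∪ b)) ∪ j, (j ∪ j) ∪ (j ∪ b), g(j, c, b)), d(c, j, b) ∪ h(b, b, c)))) ∪ h(c ∪ b, g(c, b, j), b ∪ b ∪ b), c, b)
  Descend into:  (h(d(((c ∪ b) ∪ b) ∪ ((c ∪ b) ∪ (h(b, j, c) ∪ b)), c ∪ (j ∪ c) ∪ (b ∪ b) ∪ c ∪ c, j), j, c) ∪ (d(c ∪ b, g(b, b, j), (b ∪ j) ∪ c ∪ j) ∪ g(d(j ∪ c, g(b, b, b), d(j, c, j)), g((c ∪ (c ∪ b)) ∪ j, (j ∪ j) ∪ (j ∪ b), g(j, c, b)), d(c, j, b) ∪ h(b, b, c)))) ∪ h(c ∪ b, g(c, b, j), b ∪ b ∪ b)
  Flatten:  h(d(((c ∪ b) ∪ b) ∪ ((c ∪ b) ∪ (h(b, j, c) ∪ b)), c ∪ (j ∪ c) ∪ (b ∪ b) ∪ c ∪ c, j), j, c) ∪ d(c ∪ b, g(b, b, j), (b ∪ j) ∪ c ∪ j) ∪ g(d(j ∪ c, g(b, b, b), d(j, c, j)), g((c ∪ (c ∪ b)) ∪ j, (j ∪ j) ∪ (j ∪ b), g(j, c, b)), d(c, j, b) ∪ h(b, b, c)) ∪ h(c ∪ b, g(c, b, j), b ∪ b ∪ b)
  Inside:  h(d(((c ∪ b) ∪ b) ∪ ((c ∪ b) ∪ (h(b, j, c) ∪ b)), c ∪ (j ∪ c) ∪ (b ∪ b) ∪ c ∪ c, j), j, c)  →  h(d(b ∪ b ∪ b ∪ b ∪ c ∪ c ∪ h(b, j, c), b ∪ b ∪ c ∪ c ∪ c ∪ c ∪ j, j), j, c)
  Canonicalize subterm:  d(c ∪ b, g(b, b, j), (b ∪ j) ∪ c ∪ j)  →  d(b ∪ c, g(b, b, j), b ∪ c ∪ j ∪ j)
  Canonicalize subterm:  g(d(j ∪ c, g(b, b, b), d(j, c, j)), g((c ∪ (c ∪ b)) ∪ j, (j ∪ j) ∪ (j ∪ b), g(j, c, b)), d(c, j, b) ∪ h(b, b, c))  →  g(d(c ∪ j, g(b, b, b), d(j, c, j)), g(b ∪ c ∪ c ∪ j, b ∪ j ∪ j ∪ j, g(j, c, b)), d(c, j, b) ∪ h(b, b, c))
  Sort:  d(b ∪ c, g(b, b, j), b ∪ c ∪ j ∪ j) ∪ g(d(c ∪ j, g(b, b, b), d(j, c, j)), g(b ∪ c ∪ c ∪ j, b ∪ j ∪ j ∪ j, g(j, c, b)), d(c, j, b) ∪ h(b, b, c)) ∪ h(b ∪ c, g(c, b, j), b ∪ b ∪ b) ∪ h(d(b ∪ b ∪ b ∪ b ∪ c ∪ c ∪ h(b, j, c), b ∪ b ∪ c ∪ c ∪ c ∪ c ∪ j, j), j, c)
  Put back:  h(d(b ∪ c, g(b, b, j), b ∪ c ∪ j ∪ j) ∪ g(d(c ∪ j, g(b, b, b), d(j, c, j)), g(b ∪ c ∪ c ∪ j, b ∪ j ∪ j ∪ j, g(j, c, b)), d(c, j, b) ∪ h(b, b, c)) ∪ h(b ∪ c, g(c, b, j), b ∪ b ∪ b) ∪ h(d(b ∪ b ∪ b ∪ b ∪ c ∪ c ∪ h(b, j, c), b ∪ b ∪ c ∪ c ∪ c ∪ c ∪ j, j), j, c), c, b)
Right:  h((d(c ∪ b, g(b, b, j), c ∪ b ∪ j ∪ j) ∪ h(d(c ∪ c ∪ b ∪ b ∪ b ∪ h(b, j, c) ∪ b, b ∪ j ∪ b ∪ c ∪ c ∪ d(c, j, b) ∪ c, j), j, c)) ∪ (h(c ∪ b, g(c, b, j), b ∪ b ∪ b) ∪ g(d(j ∪ c, g(b, b, b), d(j, c, j)), g(c ∪ j ∪ c ∪ b, j ∪ (j ∪ (b ∪ j)), g(j, c, b)), c ∪ h(b, b, c))), c, b)
  Descend into:  (d(c ∪ b, g(b, b, j), c ∪ b ∪ j ∪ j) ∪ h(d(c ∪ c ∪ b ∪ b ∪ b ∪ h(b, j, c) ∪ b, b ∪ j ∪ b ∪ c ∪ c ∪ d(c, j, b) ∪ c, j), j, c)) ∪ (h(c ∪ b, g(c, b, j), b ∪ b ∪ b) ∪ g(d(j ∪ c, g(b, b, b), d(j, c, j)), g(c ∪ j ∪ c ∪ b, j ∪ (j ∪ (b ∪ j)), g(j, c, b)), c ∪ h(b, b, c)))
  Merge nested applications:  d(c ∪ b, g(b, b, j), c ∪ b ∪ j ∪ j) ∪ h(d(c ∪ c ∪ b ∪ b ∪ b ∪ h(b, j, c) ∪ b, b ∪ j ∪ b ∪ c ∪ c ∪ d(c, j, b) ∪ c, j), j, c) ∪ h(c ∪ b, g(c, b, j), b ∪ b ∪ b) ∪ g(d(j ∪ c, g(b, b, b), d(j, c, j)), g(c ∪ j ∪ c ∪ b, j ∪ (j ∪ (b ∪ j)), g(j, c, b)), c ∪ h(b, b, c))
  Simplify inside:  d(c ∪ b, g(b, b, j), c ∪ b ∪ j ∪ j)  →  d(b ∪ c, g(b, b, j), b ∪ c ∪ j ∪ j)
  Inside:  h(d(c ∪ c ∪ b ∪ b ∪ b ∪ h(b, j, c) ∪ b, b ∪ j ∪ b ∪ c ∪ c ∪ d(c, j, b) ∪ c, j), j, c)  →  h(d(b ∪ b ∪ b ∪ b ∪ c ∪ c ∪ h(b, j, c), b ∪ b ∪ c ∪ c ∪ c ∪ d(c, j, b) ∪ j, j), j, c)
  Canonicalize subterm:  h(c ∪ b, g(c, b, j), b ∪ b ∪ b)  →  h(b ∪ c, g(c, b, j), b ∪ b ∪ b)
  Sort:  d(b ∪ c, g(b, b, j), b ∪ c ∪ j ∪ j) ∪ g(d(c ∪ j, g(b, b, b), d(j, c, j)), g(b ∪ c ∪ c ∪ j, b ∪ j ∪ j ∪ j, g(j, c, b)), c ∪ h(b, b, c)) ∪ h(b ∪ c, g(c, b, j), b ∪ b ∪ b) ∪ h(d(b ∪ b ∪ b ∪ b ∪ c ∪ c ∪ h(b, j, c), b ∪ b ∪ c ∪ c ∪ c ∪ d(c, j, b) ∪ j, j), j, c)
  Reassemble:  h(d(b ∪ c, g(b, b, j), b ∪ c ∪ j ∪ j) ∪ g(d(c ∪ j, g(b, b, b), d(j, c, j)), g(b ∪ c ∪ c ∪ j, b ∪ j ∪ j ∪ j, g(j, c, b)), c ∪ h(b, b, c)) ∪ h(b ∪ c, g(c, b, j), b ∪ b ∪ b) ∪ h(d(b ∪ b ∪ b ∪ b ∪ c ∪ c ∪ h(b, j, c), b ∪ b ∪ c ∪ c ∪ c ∪ d(c, j, b) ∪ j, j), j, c), c, b)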